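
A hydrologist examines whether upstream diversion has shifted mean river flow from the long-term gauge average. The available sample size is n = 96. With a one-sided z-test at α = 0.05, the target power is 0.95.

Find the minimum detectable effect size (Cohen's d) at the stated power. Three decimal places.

d ≈ 0.336

Required noncentrality: δ = z_{0.05} + z_{0.05} = 1.645 + 1.645 = 3.290.
δ = d·√n ⇒ d = δ/√n = 3.290/√96 = 0.3358.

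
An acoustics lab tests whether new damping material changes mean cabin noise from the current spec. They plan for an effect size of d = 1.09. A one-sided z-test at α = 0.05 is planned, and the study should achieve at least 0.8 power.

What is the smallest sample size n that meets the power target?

Set Φ(δ − 1.645) = 0.8; then δ − 1.645 = Φ⁻¹(0.8) = 0.842, giving δ = 2.486.
δ = d·√n ⇒ n = (δ/d)² = (2.486 / 1.09)² = 5.20.
Round up to the next whole unit.

n = 6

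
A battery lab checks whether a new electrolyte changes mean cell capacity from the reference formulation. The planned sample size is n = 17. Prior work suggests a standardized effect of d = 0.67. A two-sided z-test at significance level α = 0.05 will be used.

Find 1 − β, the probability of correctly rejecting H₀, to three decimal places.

Power ≈ 0.789

Noncentrality parameter: δ = d·√n = 0.67 × √17 = 2.7625
Two-sided α = 0.05 → critical value z_{0.025} = 1.960.
Power = Φ(δ − 1.960) + Φ(−δ − 1.960) = Φ(0.803) + Φ(-4.722) = 0.7889 + 0.0000 = 0.7889.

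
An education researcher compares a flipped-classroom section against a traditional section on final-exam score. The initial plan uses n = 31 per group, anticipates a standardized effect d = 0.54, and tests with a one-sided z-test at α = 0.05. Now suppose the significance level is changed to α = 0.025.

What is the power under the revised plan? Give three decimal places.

δ = d·√(n/2) = 0.54 × √(31/2) = 2.1260 (unchanged). New critical value: z_{0.025} = 1.960.
Revised power = Φ(δ − 1.960) = Φ(0.166) = 0.5659.

Power ≈ 0.566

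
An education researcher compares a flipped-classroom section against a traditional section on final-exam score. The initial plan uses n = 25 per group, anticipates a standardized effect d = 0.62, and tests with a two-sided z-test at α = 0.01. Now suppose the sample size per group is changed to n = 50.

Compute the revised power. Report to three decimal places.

With n = 50 per group: δ = d·√(n/2) = 0.62 × √(50/2) = 3.1000. Critical value z_{0.005} = 2.576.
Revised power = Φ(δ − 2.576) + Φ(−δ − 2.576) = Φ(0.524) + Φ(-5.676) = 0.6999 + 0.0000 = 0.6999.

Power ≈ 0.700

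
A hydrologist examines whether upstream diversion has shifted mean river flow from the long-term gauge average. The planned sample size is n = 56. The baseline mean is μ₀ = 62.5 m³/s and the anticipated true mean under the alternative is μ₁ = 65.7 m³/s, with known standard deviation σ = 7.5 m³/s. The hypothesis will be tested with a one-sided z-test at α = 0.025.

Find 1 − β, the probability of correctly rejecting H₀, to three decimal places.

Power ≈ 0.891

Standardized effect: d = |μ₁ − μ₀| / σ = |65.7 − 62.5| / 7.5 = 0.4267
Noncentrality parameter: λ = d·√n = 0.4267 × √56 = 3.1929
One-sided α = 0.025 → critical value z_{0.025} = 1.960.
Power = Φ(λ − 1.960) = Φ(1.233) = 0.8912.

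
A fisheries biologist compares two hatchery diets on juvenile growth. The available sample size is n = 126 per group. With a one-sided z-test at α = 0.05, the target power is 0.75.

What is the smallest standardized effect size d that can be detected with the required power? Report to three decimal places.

Required noncentrality: δ = z_{0.05} + z_{0.25} = 1.645 + 0.674 = 2.319.
δ = d·√(n/2) ⇒ d = δ/√(n/2) = 2.319/√(126/2) = 0.2922.

d ≈ 0.292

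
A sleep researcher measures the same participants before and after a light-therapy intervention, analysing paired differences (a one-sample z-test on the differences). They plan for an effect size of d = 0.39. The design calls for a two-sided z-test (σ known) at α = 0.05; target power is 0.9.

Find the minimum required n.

n = 70

Set Φ(δ − 1.960) = 0.9; then δ − 1.960 = Φ⁻¹(0.9) = 1.282, giving δ = 3.242.
(Ignoring the negligible lower-tail rejection probability gives the usual closed-form inversion.)
δ = d·√n ⇒ n = (δ/d)² = (3.242 / 0.39)² = 69.08.
Rounding up, n = 70.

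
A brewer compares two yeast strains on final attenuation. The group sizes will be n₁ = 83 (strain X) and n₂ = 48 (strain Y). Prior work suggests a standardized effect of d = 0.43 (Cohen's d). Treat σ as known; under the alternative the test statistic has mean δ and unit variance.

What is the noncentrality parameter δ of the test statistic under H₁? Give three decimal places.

δ = d / √(1/n₁ + 1/n₂) = 0.43 / √(1/83 + 1/48) = 2.3713

δ ≈ 2.371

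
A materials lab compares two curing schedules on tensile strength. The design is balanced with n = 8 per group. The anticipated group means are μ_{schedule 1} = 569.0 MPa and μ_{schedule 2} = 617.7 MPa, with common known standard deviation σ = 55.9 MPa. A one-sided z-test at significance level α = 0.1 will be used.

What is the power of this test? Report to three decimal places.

Standardized effect: d = |μ_{schedule 1} − μ_{schedule 2}| / σ = |569.0 − 617.7| / 55.9 = 0.8712
Noncentrality parameter: δ = d·√(n/2) = 0.8712 × √(8/2) = 1.7424
Critical value for a one-sided test at α = 0.1: z_α = 1.282.
Power = Φ(δ − 1.282) = Φ(0.461) = 0.6775.

Power ≈ 0.678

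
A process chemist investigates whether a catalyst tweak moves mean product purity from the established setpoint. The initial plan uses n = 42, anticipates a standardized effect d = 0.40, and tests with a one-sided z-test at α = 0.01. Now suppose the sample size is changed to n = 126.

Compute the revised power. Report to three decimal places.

With n = 126: δ = d·√n = 0.40 × √126 = 4.4900. Critical value z_{0.01} = 2.326.
Revised power = Φ(δ − 2.326) = Φ(2.164) = 0.9848.

Power ≈ 0.985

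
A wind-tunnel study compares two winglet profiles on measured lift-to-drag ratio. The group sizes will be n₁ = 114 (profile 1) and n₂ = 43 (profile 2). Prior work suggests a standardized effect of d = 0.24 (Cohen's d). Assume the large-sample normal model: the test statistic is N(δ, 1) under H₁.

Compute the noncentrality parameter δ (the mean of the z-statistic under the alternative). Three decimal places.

The noncentrality parameter scales effect size by the design's sample-size factor: δ = d / √(1/n₁ + 1/n₂) = 0.24 / √(1/114 + 1/43) = 1.3411

δ ≈ 1.341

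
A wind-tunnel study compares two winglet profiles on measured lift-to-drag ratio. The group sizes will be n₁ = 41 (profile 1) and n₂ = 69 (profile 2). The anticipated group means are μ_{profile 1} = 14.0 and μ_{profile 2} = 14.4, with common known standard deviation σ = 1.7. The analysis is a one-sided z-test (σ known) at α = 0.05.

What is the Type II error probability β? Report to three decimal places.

Standardized effect: d = |μ_{profile 1} − μ_{profile 2}| / σ = |14.0 − 14.4| / 1.7 = 0.2353
Noncentrality parameter: λ = d / √(1/n₁ + 1/n₂) = 0.2353 / √(1/41 + 1/69) = 1.1932
Critical value for a one-sided test at α = 0.05: z_α = 1.645.
Power = P(Z > 1.645 − λ) = Φ(-0.452) = 0.3258.
Type II error: β = 1 − power = 1 − 0.3258 = 0.6742.

β ≈ 0.674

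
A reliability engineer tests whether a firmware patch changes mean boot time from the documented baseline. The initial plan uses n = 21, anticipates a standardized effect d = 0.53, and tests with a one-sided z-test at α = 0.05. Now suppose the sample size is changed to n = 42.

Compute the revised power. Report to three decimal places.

Power ≈ 0.963

With n = 42: δ = d·√n = 0.53 × √42 = 3.4348. Critical value z_{0.05} = 1.645.
Revised power = P(Z > 1.645 − δ) = Φ(1.790) = 0.9633.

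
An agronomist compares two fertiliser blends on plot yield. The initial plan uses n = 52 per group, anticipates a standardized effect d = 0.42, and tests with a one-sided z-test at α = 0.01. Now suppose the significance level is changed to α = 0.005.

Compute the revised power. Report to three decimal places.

δ = d·√(n/2) = 0.42 × √(52/2) = 2.1416 (unchanged). New critical value: z_{0.005} = 2.576.
Revised power = Φ(δ − 2.576) = Φ(-0.434) = 0.3321.

Power ≈ 0.332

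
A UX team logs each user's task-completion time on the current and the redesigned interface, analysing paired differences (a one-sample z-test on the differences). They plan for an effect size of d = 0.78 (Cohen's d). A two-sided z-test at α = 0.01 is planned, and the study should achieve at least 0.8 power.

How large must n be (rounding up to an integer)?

n = 20

For power 0.8 need Φ(δ − z_{0.005}) = 0.8, so δ = z_{0.005} + z_{0.20} = 2.576 + 0.842 = 3.417.
(Ignoring the negligible lower-tail rejection probability gives the usual closed-form inversion.)
δ = d·√n ⇒ n = (δ/d)² = (3.417 / 0.78)² = 19.20.
Rounding up, n = 20.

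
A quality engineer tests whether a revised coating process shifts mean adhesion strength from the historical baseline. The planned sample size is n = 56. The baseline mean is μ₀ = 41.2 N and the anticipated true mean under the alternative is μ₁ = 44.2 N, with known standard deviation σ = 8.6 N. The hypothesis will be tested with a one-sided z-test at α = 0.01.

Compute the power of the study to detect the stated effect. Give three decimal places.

Standardized effect: d = |μ₁ − μ₀| / σ = |44.2 − 41.2| / 8.6 = 0.3488
Noncentrality parameter: δ = d·√n = 0.3488 × √56 = 2.6105
Critical value for a one-sided test at α = 0.01: z_α = 2.326.
Power = Φ(δ − 2.326) = Φ(0.284) = 0.6118.

Power ≈ 0.612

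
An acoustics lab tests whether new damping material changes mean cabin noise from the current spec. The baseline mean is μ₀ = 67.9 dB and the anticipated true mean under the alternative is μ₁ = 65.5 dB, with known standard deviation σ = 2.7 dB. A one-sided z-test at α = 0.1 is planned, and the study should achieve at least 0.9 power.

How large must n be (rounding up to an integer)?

Standardized effect: d = |μ₁ − μ₀| / σ = |65.5 − 67.9| / 2.7 = 0.8889
Set Φ(δ − 1.282) = 0.9; then δ − 1.282 = Φ⁻¹(0.9) = 1.282, giving δ = 2.563.
δ = d·√n ⇒ n = (δ/d)² = (2.563 / 0.8889)² = 8.31.
Rounding up, n = 9.

n = 9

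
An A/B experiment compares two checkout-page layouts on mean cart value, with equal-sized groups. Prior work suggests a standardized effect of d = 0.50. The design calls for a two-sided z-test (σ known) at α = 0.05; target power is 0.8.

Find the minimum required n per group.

For power 0.8 need Φ(δ − z_{0.025}) = 0.8, so δ = z_{0.025} + z_{0.20} = 1.960 + 0.842 = 2.802.
(Ignoring the negligible lower-tail rejection probability gives the usual closed-form inversion.)
δ = d·√(n/2) ⇒ n = 2(δ/d)² = 2 × (2.802 / 0.50)² = 62.79.
Rounding up, n = 63 per group.

n = 63 per group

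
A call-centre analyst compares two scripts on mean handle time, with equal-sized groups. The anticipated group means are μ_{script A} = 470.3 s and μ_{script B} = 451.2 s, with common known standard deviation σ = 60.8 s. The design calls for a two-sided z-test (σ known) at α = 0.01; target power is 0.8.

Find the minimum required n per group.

n = 237 per group

Standardized effect: d = |μ_{script A} − μ_{script B}| / σ = |470.3 − 451.2| / 60.8 = 0.3141
For power 0.8 need Φ(δ − z_{0.005}) = 0.8, so δ = z_{0.005} + z_{0.20} = 2.576 + 0.842 = 3.417.
(The Φ(−δ − z_{α/2}) term is vanishingly small for δ > 0 and is dropped in the standard sample-size formula.)
δ = d·√(n/2) ⇒ n = 2(δ/d)² = 2 × (3.417 / 0.3141)² = 236.69.
Round up to the next whole unit.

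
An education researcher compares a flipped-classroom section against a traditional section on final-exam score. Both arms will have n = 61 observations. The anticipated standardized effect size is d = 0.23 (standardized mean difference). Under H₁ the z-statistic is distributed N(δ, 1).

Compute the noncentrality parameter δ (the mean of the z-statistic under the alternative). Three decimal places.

δ ≈ 1.270

δ = d·√(n/2) = 0.23 × √(61/2) = 1.2702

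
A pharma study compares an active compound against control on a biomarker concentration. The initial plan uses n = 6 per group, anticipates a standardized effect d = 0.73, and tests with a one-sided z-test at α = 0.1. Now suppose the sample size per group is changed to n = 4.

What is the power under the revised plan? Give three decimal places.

Power ≈ 0.402

With n = 4 per group: δ = d·√(n/2) = 0.73 × √(4/2) = 1.0324. Critical value z_{0.1} = 1.282.
Revised power = P(Z > 1.282 − δ) = Φ(-0.249) = 0.4016.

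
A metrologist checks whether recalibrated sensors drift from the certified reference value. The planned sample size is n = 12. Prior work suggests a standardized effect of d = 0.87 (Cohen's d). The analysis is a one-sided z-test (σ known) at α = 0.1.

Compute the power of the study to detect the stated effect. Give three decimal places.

Power ≈ 0.958

Noncentrality parameter: λ = d·√n = 0.87 × √12 = 3.0138
Critical value for a one-sided test at α = 0.1: z_α = 1.282.
Power = P(Z > 1.282 − λ) = Φ(1.732) = 0.9584.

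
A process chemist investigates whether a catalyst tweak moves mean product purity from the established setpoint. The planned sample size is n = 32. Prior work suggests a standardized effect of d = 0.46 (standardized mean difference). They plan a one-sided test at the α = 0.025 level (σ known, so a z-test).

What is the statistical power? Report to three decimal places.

Power ≈ 0.740

Noncentrality parameter: δ = d·√n = 0.46 × √32 = 2.6022
Critical value for a one-sided test at α = 0.025: z_α = 1.960.
Power = Φ(δ − 1.960) = Φ(0.642) = 0.7396.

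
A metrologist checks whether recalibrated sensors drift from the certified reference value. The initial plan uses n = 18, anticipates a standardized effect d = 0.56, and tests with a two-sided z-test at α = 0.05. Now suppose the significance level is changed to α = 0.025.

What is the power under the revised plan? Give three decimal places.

δ = d·√n = 0.56 × √18 = 2.3759 (unchanged). New critical value: z_{0.0125} = 2.241.
Revised power = Φ(δ − 2.241) + Φ(−δ − 2.241) = Φ(0.134) + Φ(-4.617) = 0.5535 + 0.0000 = 0.5535.

Power ≈ 0.553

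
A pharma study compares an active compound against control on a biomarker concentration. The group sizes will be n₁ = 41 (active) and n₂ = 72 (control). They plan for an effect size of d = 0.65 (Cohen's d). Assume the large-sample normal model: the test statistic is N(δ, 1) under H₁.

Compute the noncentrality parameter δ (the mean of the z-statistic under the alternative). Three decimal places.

δ ≈ 3.322

δ = d / √(1/n₁ + 1/n₂) = 0.65 / √(1/41 + 1/72) = 3.3223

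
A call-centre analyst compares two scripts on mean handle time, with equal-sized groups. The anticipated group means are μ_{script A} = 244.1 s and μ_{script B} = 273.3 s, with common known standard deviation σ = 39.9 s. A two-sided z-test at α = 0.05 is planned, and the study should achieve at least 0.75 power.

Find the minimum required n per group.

Standardized effect: d = |μ_{script A} − μ_{script B}| / σ = |244.1 − 273.3| / 39.9 = 0.7318
For power 0.75 need Φ(δ − z_{0.025}) = 0.75, so δ = z_{0.025} + z_{0.25} = 1.960 + 0.674 = 2.634.
(Ignoring the negligible lower-tail rejection probability gives the usual closed-form inversion.)
δ = d·√(n/2) ⇒ n = 2(δ/d)² = 2 × (2.634 / 0.7318)² = 25.92.
Rounding up, n = 26 per group.

n = 26 per group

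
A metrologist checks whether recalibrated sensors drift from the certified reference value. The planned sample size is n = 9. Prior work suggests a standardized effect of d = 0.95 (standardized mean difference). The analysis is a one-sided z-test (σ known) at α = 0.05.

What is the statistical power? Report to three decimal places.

Power ≈ 0.886

Noncentrality parameter: δ = d·√n = 0.95 × √9 = 2.8500
Critical value for a one-sided test at α = 0.05: z_α = 1.645.
Power = Φ(δ − 1.645) = Φ(1.205) = 0.8859.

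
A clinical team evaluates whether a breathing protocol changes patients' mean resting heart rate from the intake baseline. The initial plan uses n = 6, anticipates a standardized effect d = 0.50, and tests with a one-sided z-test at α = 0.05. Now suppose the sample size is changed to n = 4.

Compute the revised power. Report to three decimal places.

Power ≈ 0.260

With n = 4: δ = d·√n = 0.50 × √4 = 1.0000. Critical value z_{0.05} = 1.645.
Revised power = Φ(δ − 1.645) = Φ(-0.645) = 0.2595.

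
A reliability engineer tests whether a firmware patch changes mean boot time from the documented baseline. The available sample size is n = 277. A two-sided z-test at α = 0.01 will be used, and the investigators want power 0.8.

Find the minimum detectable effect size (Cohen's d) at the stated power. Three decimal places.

Required noncentrality: δ = z_{0.005} + z_{0.20} = 2.576 + 0.842 = 3.417.
(The second rejection-region term Φ(−δ − z_{α/2}) is negligible and dropped.)
δ = d·√n ⇒ d = δ/√n = 3.417/√277 = 0.2053.

d ≈ 0.205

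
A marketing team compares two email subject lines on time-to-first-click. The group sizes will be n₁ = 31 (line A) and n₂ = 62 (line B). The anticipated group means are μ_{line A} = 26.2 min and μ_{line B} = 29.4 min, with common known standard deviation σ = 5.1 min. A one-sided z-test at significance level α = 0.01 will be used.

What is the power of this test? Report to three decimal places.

Standardized effect: d = |μ_{line A} − μ_{line B}| / σ = |26.2 − 29.4| / 5.1 = 0.6275
Noncentrality parameter: δ = d / √(1/n₁ + 1/n₂) = 0.6275 / √(1/31 + 1/62) = 2.8524
One-sided α = 0.01 → critical value z_{0.01} = 2.326.
Power = P(Z > 2.326 − δ) = Φ(0.526) = 0.7006.

Power ≈ 0.701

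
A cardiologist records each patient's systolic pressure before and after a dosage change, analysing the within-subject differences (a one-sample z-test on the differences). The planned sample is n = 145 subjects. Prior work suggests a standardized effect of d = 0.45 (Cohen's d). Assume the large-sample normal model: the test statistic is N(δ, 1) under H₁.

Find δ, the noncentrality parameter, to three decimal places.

δ = d·√n = 0.45 × √145 = 5.4187

δ ≈ 5.419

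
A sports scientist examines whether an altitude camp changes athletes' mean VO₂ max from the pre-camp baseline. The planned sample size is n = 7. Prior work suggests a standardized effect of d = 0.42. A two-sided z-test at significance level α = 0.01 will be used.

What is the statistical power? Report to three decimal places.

Power ≈ 0.072

Noncentrality parameter: δ = d·√n = 0.42 × √7 = 1.1112
Two-sided α = 0.01 → critical value z_{0.005} = 2.576.
Power = Φ(δ − 2.576) + Φ(−δ − 2.576) = Φ(-1.465) + Φ(-3.687) = 0.0715 + 0.0001 = 0.0716.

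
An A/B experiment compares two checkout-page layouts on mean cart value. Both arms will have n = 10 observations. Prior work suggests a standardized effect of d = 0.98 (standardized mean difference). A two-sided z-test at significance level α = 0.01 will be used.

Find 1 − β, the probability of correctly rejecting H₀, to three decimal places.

Power ≈ 0.350

Noncentrality parameter: δ = d·√(n/2) = 0.98 × √(10/2) = 2.1913
Critical value for a two-sided test at α = 0.01: z_{α/2} = 2.576.
Power = Φ(δ − 2.576) + Φ(−δ − 2.576) = Φ(-0.384) + Φ(-4.767) = 0.3503 + 0.0000 = 0.3503.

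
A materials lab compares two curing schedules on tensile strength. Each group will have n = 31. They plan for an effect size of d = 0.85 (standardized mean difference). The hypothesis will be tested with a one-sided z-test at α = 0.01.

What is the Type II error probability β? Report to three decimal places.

β ≈ 0.154

Noncentrality parameter: δ = d·√(n/2) = 0.85 × √(31/2) = 3.3465
Critical value for a one-sided test at α = 0.01: z_α = 2.326.
Power = P(Z > 2.326 − δ) = Φ(1.020) = 0.8462.
Type II error: β = 1 − power = 1 − 0.8462 = 0.1538.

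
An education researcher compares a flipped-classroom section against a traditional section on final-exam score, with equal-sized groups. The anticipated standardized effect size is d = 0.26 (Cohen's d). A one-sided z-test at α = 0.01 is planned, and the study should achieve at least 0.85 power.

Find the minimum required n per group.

Set Φ(δ − 2.326) = 0.85; then δ − 2.326 = Φ⁻¹(0.85) = 1.036, giving δ = 3.363.
δ = d·√(n/2) ⇒ n = 2(δ/d)² = 2 × (3.363 / 0.26)² = 334.57.
Round up to the next whole unit.

n = 335 per group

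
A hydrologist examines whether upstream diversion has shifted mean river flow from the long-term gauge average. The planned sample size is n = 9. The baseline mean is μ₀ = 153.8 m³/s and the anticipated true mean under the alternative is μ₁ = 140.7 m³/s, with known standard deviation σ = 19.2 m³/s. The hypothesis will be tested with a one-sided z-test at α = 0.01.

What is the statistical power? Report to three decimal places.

Power ≈ 0.390

Standardized effect: d = |μ₁ − μ₀| / σ = |140.7 − 153.8| / 19.2 = 0.6823
Noncentrality parameter: δ = d·√n = 0.6823 × √9 = 2.0469
One-sided α = 0.01 → critical value z_{0.01} = 2.326.
Power = Φ(δ − 2.326) = Φ(-0.279) = 0.3899.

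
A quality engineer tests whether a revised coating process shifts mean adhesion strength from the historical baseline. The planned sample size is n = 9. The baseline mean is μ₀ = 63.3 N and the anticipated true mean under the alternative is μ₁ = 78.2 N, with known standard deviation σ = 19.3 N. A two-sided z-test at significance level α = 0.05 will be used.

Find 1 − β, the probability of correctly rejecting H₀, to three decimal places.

Power ≈ 0.639

Standardized effect: d = |μ₁ − μ₀| / σ = |78.2 − 63.3| / 19.3 = 0.7720
Noncentrality parameter: δ = d·√n = 0.7720 × √9 = 2.3161
Critical value for a two-sided test at α = 0.05: z_{α/2} = 1.960.
Power = Φ(δ − 1.960) + Φ(−δ − 1.960) = Φ(0.356) + Φ(-4.276) = 0.6391 + 0.0000 = 0.6391.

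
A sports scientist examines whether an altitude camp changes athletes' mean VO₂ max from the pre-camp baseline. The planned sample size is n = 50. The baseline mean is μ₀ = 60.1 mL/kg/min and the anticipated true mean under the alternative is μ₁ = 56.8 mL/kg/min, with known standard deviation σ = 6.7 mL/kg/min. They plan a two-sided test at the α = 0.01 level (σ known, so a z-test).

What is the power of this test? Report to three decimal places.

Power ≈ 0.818

Standardized effect: d = |μ₁ − μ₀| / σ = |56.8 − 60.1| / 6.7 = 0.4925
Noncentrality parameter: δ = d·√n = 0.4925 × √50 = 3.4828
Critical value for a two-sided test at α = 0.01: z_{α/2} = 2.576.
Power = Φ(δ − 2.576) + Φ(−δ − 2.576) = Φ(0.907) + Φ(-6.059) = 0.8178 + 0.0000 = 0.8178.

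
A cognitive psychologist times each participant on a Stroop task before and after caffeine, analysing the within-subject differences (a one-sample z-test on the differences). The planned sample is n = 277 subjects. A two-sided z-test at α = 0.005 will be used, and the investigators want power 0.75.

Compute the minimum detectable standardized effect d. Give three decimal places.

Required noncentrality: δ = z_{0.0025} + z_{0.25} = 2.807 + 0.674 = 3.482.
(The second rejection-region term Φ(−δ − z_{α/2}) is negligible and dropped.)
δ = d·√n ⇒ d = δ/√n = 3.482/√277 = 0.2092.

d ≈ 0.209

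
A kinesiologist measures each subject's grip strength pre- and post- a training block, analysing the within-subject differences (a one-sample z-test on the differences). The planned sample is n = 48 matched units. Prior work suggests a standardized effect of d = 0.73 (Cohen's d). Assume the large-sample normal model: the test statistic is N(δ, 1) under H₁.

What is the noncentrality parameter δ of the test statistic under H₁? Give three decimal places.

δ = d·√n = 0.73 × √48 = 5.0576

δ ≈ 5.058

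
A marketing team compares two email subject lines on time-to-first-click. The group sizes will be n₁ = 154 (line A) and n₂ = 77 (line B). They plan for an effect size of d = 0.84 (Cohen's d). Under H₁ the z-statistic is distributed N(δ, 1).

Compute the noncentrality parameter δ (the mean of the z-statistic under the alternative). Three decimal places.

The noncentrality parameter scales effect size by the design's sample-size factor: δ = d / √(1/n₁ + 1/n₂) = 0.84 / √(1/154 + 1/77) = 6.0184

δ ≈ 6.018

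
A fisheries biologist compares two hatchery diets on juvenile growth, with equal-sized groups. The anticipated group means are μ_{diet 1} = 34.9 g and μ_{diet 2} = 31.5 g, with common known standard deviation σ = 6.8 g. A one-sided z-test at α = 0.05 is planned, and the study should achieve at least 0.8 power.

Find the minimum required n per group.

Standardized effect: d = |μ_{diet 1} − μ_{diet 2}| / σ = |34.9 − 31.5| / 6.8 = 0.5000
Set Φ(δ − 1.645) = 0.8; then δ − 1.645 = Φ⁻¹(0.8) = 0.842, giving δ = 2.486.
δ = d·√(n/2) ⇒ n = 2(δ/d)² = 2 × (2.486 / 0.5000)² = 49.46.
Round up to the next whole unit.

n = 50 per group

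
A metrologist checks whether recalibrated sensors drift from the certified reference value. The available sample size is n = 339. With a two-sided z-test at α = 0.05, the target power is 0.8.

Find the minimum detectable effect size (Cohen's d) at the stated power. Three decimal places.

Need Φ(δ − 1.960) = 0.8, so δ = 1.960 + 0.842 = 2.802.
(The second rejection-region term Φ(−δ − z_{α/2}) is negligible and dropped.)
δ = d·√n ⇒ d = δ/√n = 2.802/√339 = 0.1522.

d ≈ 0.152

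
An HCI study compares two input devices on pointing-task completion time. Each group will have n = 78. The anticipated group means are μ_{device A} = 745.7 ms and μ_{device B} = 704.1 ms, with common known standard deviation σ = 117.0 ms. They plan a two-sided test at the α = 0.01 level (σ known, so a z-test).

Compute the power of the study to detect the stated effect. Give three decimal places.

Standardized effect: d = |μ_{device A} − μ_{device B}| / σ = |745.7 − 704.1| / 117.0 = 0.3556
Noncentrality parameter: δ = d·√(n/2) = 0.3556 × √(78/2) = 2.2204
Two-sided α = 0.01 → critical value z_{0.005} = 2.576.
Power = Φ(δ − 2.576) + Φ(−δ − 2.576) = Φ(-0.355) + Φ(-4.796) = 0.3612 + 0.0000 = 0.3612.

Power ≈ 0.361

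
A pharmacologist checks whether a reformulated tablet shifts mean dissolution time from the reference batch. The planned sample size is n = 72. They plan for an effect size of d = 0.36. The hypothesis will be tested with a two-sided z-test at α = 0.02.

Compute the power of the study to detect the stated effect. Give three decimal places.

Power ≈ 0.767

Noncentrality parameter: δ = d·√n = 0.36 × √72 = 3.0547
Two-sided α = 0.02 → critical value z_{0.01} = 2.326.
Power = Φ(δ − 2.326) + Φ(−δ − 2.326) = Φ(0.728) + Φ(-5.381) = 0.7668 + 0.0000 = 0.7668.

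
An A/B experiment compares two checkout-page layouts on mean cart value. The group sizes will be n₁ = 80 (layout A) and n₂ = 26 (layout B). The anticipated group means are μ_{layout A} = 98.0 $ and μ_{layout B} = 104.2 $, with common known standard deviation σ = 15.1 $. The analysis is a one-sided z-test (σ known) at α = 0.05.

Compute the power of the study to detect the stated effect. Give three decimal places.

Standardized effect: d = |μ_{layout A} − μ_{layout B}| / σ = |98.0 − 104.2| / 15.1 = 0.4106
Noncentrality parameter: δ = d / √(1/n₁ + 1/n₂) = 0.4106 / √(1/80 + 1/26) = 1.8188
Critical value for a one-sided test at α = 0.05: z_α = 1.645.
Power = Φ(δ − 1.645) = Φ(0.174) = 0.5691.

Power ≈ 0.569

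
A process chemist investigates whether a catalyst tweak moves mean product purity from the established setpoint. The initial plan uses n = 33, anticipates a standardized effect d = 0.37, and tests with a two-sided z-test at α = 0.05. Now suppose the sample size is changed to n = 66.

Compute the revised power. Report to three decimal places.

Power ≈ 0.852

With n = 66: δ = d·√n = 0.37 × √66 = 3.0059. Critical value z_{0.025} = 1.960.
Revised power = Φ(δ − 1.960) + Φ(−δ − 1.960) = Φ(1.046) + Φ(-4.966) = 0.8522 + 0.0000 = 0.8522.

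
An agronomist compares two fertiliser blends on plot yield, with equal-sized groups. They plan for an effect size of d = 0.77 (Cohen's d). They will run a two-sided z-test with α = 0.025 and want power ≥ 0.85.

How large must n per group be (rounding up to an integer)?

Set Φ(δ − 2.241) = 0.85; then δ − 2.241 = Φ⁻¹(0.85) = 1.036, giving δ = 3.278.
(Ignoring the negligible lower-tail rejection probability gives the usual closed-form inversion.)
δ = d·√(n/2) ⇒ n = 2(δ/d)² = 2 × (3.278 / 0.77)² = 36.24.
Rounding up, n = 37 per group.

n = 37 per group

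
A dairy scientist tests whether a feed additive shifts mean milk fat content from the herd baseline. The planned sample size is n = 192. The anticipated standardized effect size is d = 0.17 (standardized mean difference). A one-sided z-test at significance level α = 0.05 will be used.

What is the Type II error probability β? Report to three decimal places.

Noncentrality parameter: λ = d·√n = 0.17 × √192 = 2.3556
Critical value for a one-sided test at α = 0.05: z_α = 1.645.
Power = Φ(λ − 1.645) = Φ(0.711) = 0.7614.
Type II error: β = 1 − power = 1 − 0.7614 = 0.2386.

β ≈ 0.239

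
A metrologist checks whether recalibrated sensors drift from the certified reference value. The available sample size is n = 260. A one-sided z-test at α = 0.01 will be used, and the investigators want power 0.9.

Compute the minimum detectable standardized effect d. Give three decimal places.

Need Φ(δ − 2.326) = 0.9, so δ = 2.326 + 1.282 = 3.608.
δ = d·√n ⇒ d = δ/√n = 3.608/√260 = 0.2238.

d ≈ 0.224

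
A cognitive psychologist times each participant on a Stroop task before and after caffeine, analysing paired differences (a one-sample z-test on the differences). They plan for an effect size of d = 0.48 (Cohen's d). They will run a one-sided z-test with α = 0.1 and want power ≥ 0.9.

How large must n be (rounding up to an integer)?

Set Φ(δ − 1.282) = 0.9; then δ − 1.282 = Φ⁻¹(0.9) = 1.282, giving δ = 2.563.
δ = d·√n ⇒ n = (δ/d)² = (2.563 / 0.48)² = 28.51.
Rounding up, n = 29.

n = 29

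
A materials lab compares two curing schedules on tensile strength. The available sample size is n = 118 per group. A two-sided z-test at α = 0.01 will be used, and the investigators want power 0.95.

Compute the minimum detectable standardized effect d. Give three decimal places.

d ≈ 0.549

Required noncentrality: δ = z_{0.005} + z_{0.05} = 2.576 + 1.645 = 4.221.
(Lower-tail contribution to power is negligible for δ > 0.)
δ = d·√(n/2) ⇒ d = δ/√(n/2) = 4.221/√(118/2) = 0.5495.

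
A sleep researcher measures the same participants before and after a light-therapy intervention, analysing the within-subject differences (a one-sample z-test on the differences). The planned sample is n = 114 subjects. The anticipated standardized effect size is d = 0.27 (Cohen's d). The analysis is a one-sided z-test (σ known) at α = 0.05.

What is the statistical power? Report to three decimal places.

Noncentrality parameter: δ = d·√n = 0.27 × √114 = 2.8828
One-sided α = 0.05 → critical value z_{0.05} = 1.645.
Power = P(Z > 1.645 − δ) = Φ(1.238) = 0.8921.

Power ≈ 0.892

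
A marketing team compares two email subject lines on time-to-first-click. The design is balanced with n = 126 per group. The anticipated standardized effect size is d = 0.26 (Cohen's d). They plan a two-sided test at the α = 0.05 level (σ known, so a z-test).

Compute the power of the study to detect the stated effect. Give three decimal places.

Power ≈ 0.541

Noncentrality parameter: δ = d·√(n/2) = 0.26 × √(126/2) = 2.0637
Two-sided α = 0.05 → critical value z_{0.025} = 1.960.
Power = Φ(δ − 1.960) + Φ(−δ − 1.960) = Φ(0.104) + Φ(-4.024) = 0.5413 + 0.0000 = 0.5413.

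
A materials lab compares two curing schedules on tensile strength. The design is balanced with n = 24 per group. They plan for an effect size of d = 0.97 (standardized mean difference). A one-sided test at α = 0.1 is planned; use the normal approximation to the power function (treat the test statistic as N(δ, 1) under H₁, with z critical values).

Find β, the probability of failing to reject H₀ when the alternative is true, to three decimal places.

Noncentrality parameter: δ = d·√(n/2) = 0.97 × √(24/2) = 3.3602
One-sided α = 0.1 → critical value z_{0.1} = 1.282.
Power = Φ(δ − 1.282) = Φ(2.079) = 0.9812.
Type II error: β = 1 − power = 1 − 0.9812 = 0.0188.

β ≈ 0.019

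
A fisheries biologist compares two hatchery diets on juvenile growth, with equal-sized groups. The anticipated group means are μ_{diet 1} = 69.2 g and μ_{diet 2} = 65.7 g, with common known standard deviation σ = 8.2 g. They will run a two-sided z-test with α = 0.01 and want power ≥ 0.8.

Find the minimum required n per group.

n = 129 per group

Standardized effect: d = |μ_{diet 1} − μ_{diet 2}| / σ = |69.2 − 65.7| / 8.2 = 0.4268
For power 0.8 need Φ(δ − z_{0.005}) = 0.8, so δ = z_{0.005} + z_{0.20} = 2.576 + 0.842 = 3.417.
(The Φ(−δ − z_{α/2}) term is vanishingly small for δ > 0 and is dropped in the standard sample-size formula.)
δ = d·√(n/2) ⇒ n = 2(δ/d)² = 2 × (3.417 / 0.4268)² = 128.21.
Round up to the next whole unit.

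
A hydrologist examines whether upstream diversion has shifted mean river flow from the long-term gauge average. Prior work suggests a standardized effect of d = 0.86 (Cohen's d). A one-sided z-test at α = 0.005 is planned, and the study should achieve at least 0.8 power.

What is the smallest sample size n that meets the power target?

n = 16

For power 0.8 need Φ(δ − z_{0.005}) = 0.8, so δ = z_{0.005} + z_{0.20} = 2.576 + 0.842 = 3.417.
δ = d·√n ⇒ n = (δ/d)² = (3.417 / 0.86)² = 15.79.
Round up to the next whole unit.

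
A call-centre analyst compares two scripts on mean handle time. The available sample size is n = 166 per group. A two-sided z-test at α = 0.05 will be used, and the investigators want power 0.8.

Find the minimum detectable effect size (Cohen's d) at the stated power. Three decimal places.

d ≈ 0.308

Required noncentrality: δ = z_{0.025} + z_{0.20} = 1.960 + 0.842 = 2.802.
(The second rejection-region term Φ(−δ − z_{α/2}) is negligible and dropped.)
δ = d·√(n/2) ⇒ d = δ/√(n/2) = 2.802/√(166/2) = 0.3075.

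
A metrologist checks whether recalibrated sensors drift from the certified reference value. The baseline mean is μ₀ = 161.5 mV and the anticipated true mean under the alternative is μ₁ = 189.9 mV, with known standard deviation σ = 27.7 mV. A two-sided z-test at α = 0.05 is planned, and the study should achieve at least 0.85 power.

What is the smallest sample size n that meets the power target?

n = 9

Standardized effect: d = |μ₁ − μ₀| / σ = |189.9 − 161.5| / 27.7 = 1.0253
For power 0.85 need Φ(δ − z_{0.025}) = 0.85, so δ = z_{0.025} + z_{0.15} = 1.960 + 1.036 = 2.996.
(Ignoring the negligible lower-tail rejection probability gives the usual closed-form inversion.)
δ = d·√n ⇒ n = (δ/d)² = (2.996 / 1.0253)² = 8.54.
Rounding up, n = 9.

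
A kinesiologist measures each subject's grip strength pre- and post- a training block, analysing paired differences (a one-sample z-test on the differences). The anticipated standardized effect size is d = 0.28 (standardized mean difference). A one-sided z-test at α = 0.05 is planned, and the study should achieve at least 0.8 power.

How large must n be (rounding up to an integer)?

Set Φ(δ − 1.645) = 0.8; then δ − 1.645 = Φ⁻¹(0.8) = 0.842, giving δ = 2.486.
δ = d·√n ⇒ n = (δ/d)² = (2.486 / 0.28)² = 78.86.
Rounding up, n = 79.

n = 79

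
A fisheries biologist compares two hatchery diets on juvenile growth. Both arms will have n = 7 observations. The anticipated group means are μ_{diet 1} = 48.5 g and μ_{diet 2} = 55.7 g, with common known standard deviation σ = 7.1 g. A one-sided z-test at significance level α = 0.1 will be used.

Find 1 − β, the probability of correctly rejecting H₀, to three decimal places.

Standardized effect: d = |μ_{diet 1} − μ_{diet 2}| / σ = |48.5 − 55.7| / 7.1 = 1.0141
Noncentrality parameter: δ = d·√(n/2) = 1.0141 × √(7/2) = 1.8972
One-sided α = 0.1 → critical value z_{0.1} = 1.282.
Power = Φ(δ − 1.282) = Φ(0.616) = 0.7309.

Power ≈ 0.731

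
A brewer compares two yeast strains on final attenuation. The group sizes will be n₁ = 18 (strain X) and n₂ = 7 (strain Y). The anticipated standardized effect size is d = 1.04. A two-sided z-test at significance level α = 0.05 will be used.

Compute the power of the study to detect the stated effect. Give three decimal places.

Power ≈ 0.646

Noncentrality parameter: δ = d / √(1/n₁ + 1/n₂) = 1.04 / √(1/18 + 1/7) = 2.3348
Critical value for a two-sided test at α = 0.05: z_{α/2} = 1.960.
Power = Φ(δ − 1.960) + Φ(−δ − 1.960) = Φ(0.375) + Φ(-4.295) = 0.6461 + 0.0000 = 0.6461.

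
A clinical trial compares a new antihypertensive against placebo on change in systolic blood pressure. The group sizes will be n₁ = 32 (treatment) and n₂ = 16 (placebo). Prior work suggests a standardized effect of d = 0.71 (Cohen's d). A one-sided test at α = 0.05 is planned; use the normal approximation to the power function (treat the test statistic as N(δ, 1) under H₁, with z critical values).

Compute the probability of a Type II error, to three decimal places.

β ≈ 0.250

Noncentrality parameter: δ = d / √(1/n₁ + 1/n₂) = 0.71 / √(1/32 + 1/16) = 2.3189
Critical value for a one-sided test at α = 0.05: z_α = 1.645.
Power = Φ(δ − 1.645) = Φ(0.674) = 0.7498.
Type II error: β = 1 − power = 1 − 0.7498 = 0.2502.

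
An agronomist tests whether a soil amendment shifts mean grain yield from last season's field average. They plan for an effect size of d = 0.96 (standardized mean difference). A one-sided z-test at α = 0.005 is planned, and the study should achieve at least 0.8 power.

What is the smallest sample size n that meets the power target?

For power 0.8 need Φ(δ − z_{0.005}) = 0.8, so δ = z_{0.005} + z_{0.20} = 2.576 + 0.842 = 3.417.
δ = d·√n ⇒ n = (δ/d)² = (3.417 / 0.96)² = 12.67.
Round up to the next whole unit.

n = 13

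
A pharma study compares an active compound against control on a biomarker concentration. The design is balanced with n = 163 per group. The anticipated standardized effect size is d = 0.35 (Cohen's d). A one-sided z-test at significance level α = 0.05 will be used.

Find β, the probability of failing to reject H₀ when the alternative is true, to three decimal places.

β ≈ 0.065

Noncentrality parameter: δ = d·√(n/2) = 0.35 × √(163/2) = 3.1597
Critical value for a one-sided test at α = 0.05: z_α = 1.645.
Power = Φ(δ − 1.645) = Φ(1.515) = 0.9351.
Type II error: β = 1 − power = 1 − 0.9351 = 0.0649.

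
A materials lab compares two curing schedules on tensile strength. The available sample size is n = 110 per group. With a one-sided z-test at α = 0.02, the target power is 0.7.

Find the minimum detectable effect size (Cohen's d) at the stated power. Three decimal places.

Required noncentrality: δ = z_{0.02} + z_{0.30} = 2.054 + 0.524 = 2.578.
δ = d·√(n/2) ⇒ d = δ/√(n/2) = 2.578/√(110/2) = 0.3476.

d ≈ 0.348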